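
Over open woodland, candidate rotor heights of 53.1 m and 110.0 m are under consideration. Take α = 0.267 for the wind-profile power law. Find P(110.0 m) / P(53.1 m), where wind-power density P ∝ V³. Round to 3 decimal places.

Speed ratio: V_B/V_A = (z_B/z_A)^α = (110.0/53.1)^0.267 = (2.0716)^0.267 = 1.21465
Power-density ratio: P_B/P_A = (V_B/V_A)³ = (1.21465)³ = 1.79207

1.792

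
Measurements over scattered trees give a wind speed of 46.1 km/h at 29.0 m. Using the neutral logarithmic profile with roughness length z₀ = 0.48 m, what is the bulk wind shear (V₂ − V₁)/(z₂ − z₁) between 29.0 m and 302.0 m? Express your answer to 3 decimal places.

0.096 km/h/m

Log law: V₂ = V₁ · ln(z₂/z₀)/ln(z₁/z₀) = 46.1 × 6.4444/4.1013 = 72.4378 km/h
ΔV/Δz = (72.4378 − 46.1)/(302.0 − 29.0) = 26.3378/273.0000 = 0.09648 km/h/m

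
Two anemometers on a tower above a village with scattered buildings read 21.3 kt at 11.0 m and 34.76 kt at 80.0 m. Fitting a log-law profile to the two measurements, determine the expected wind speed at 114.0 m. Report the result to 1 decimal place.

37.2 kt

Log law: V ∝ ln(z/z₀). From the pair, with r = V₁/V₂ = 0.61277,
ln z₀ = (ln z₁ − r·ln z₂)/(1 − r) = (2.3979 − 0.61277×4.3820)/0.38723 = -0.7419 → z₀ = 0.4762 m
V₃ = V₁ · ln(z₃/z₀)/ln(z₁/z₀) = 21.3 × 5.4781/3.1398 = 37.1626 kt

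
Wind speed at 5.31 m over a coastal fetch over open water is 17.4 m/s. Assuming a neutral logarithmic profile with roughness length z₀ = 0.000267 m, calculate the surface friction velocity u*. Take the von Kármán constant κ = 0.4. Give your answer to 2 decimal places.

u* ≈ 0.70 m/s

Log law: V(z) = (u*/κ) · ln(z/z₀) ⇒ u* = κ · V / ln(z/z₀)
u* = 0.4 × 17.4 / ln(5.31/0.000267) = 0.4 × 17.4 / 9.8979
   = 6.9600 / 9.8979 = 0.7032 m/s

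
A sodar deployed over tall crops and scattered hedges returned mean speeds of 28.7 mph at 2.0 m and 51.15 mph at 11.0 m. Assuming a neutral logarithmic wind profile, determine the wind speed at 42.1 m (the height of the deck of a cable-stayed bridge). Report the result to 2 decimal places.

68.82 mph

Log law: V ∝ ln(z/z₀). From the pair, with r = V₁/V₂ = 0.56109,
ln z₀ = (ln z₁ − r·ln z₂)/(1 − r) = (0.6931 − 0.56109×2.3979)/0.43891 = -1.4862 → z₀ = 0.2262 m
V₃ = V₁ · ln(z₃/z₀)/ln(z₁/z₀) = 28.7 × 5.2262/2.1793 = 68.8249 mph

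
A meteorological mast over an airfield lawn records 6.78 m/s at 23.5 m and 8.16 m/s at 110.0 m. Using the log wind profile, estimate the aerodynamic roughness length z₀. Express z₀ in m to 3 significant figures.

z₀ ≈ 0.0120 m

Log law: V(z) ∝ ln(z/z₀). With r = V₁/V₂ = 6.78/8.16 = 0.83088,
r · ln(z₂/z₀) = ln(z₁/z₀) ⇒ ln z₀ = (ln z₁ − r·ln z₂)/(1 − r)
ln z₀ = (3.15700 − 0.83088×4.70048) / 0.16912 = -4.4262
z₀ = exp(-4.4262) = 0.01196 m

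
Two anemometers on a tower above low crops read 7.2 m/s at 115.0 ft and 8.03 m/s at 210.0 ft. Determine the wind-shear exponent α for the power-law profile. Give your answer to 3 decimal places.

α ≈ 0.181

Power law: V₂/V₁ = (z₂/z₁)^α ⇒ α = ln(V₂/V₁) / ln(z₂/z₁)
α = ln(8.03/7.2) / ln(210.0/115.0) = ln(1.1153) / ln(1.8261)
  = 0.10910 / 0.60218 = 0.18118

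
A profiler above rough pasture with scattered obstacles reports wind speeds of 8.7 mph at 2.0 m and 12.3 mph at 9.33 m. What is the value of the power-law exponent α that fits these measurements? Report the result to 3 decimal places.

α ≈ 0.225

Power law: V₂/V₁ = (z₂/z₁)^α ⇒ α = ln(V₂/V₁) / ln(z₂/z₁)
α = ln(12.3/8.7) / ln(9.33/2.0) = ln(1.4138) / ln(4.6650)
  = 0.34628 / 1.54009 = 0.22484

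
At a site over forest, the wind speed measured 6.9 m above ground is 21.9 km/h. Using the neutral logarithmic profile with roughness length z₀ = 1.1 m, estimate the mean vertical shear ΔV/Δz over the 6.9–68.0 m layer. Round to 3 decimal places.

Log law: V₂ = V₁ · ln(z₂/z₀)/ln(z₁/z₀) = 21.9 × 4.1242/1.8362 = 49.1882 km/h
ΔV/Δz = (49.1882 − 21.9)/(68.0 − 6.9) = 27.2882/61.1000 = 0.44662 km/h/m

0.447 km/h/m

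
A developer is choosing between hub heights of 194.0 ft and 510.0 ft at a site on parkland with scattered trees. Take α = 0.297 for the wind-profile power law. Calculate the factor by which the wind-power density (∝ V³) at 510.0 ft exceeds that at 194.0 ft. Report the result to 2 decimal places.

Speed ratio: V_B/V_A = (z_B/z_A)^α = (510.0/194.0)^0.297 = (2.6289)^0.297 = 1.33251
Power-density ratio: P_B/P_A = (V_B/V_A)³ = (1.33251)³ = 2.36599

2.37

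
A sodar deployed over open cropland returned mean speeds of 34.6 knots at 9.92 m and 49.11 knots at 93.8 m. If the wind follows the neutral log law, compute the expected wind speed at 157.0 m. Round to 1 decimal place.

52.4 knots

Log law: V ∝ ln(z/z₀). From the pair, with r = V₁/V₂ = 0.70454,
ln z₀ = (ln z₁ − r·ln z₂)/(1 − r) = (2.2946 − 0.70454×4.5412)/0.29546 = -3.0626 → z₀ = 0.04676 m
V₃ = V₁ · ln(z₃/z₀)/ln(z₁/z₀) = 34.6 × 8.1189/5.3572 = 52.4367 knots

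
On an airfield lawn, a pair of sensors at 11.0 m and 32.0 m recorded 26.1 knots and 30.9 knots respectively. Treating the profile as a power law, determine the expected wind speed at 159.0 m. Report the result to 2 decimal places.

39.81 knots

First find α: α = ln(V₂/V₁)/ln(z₂/z₁) = ln(30.9/26.1)/ln(32.0/11.0) = 0.16882/1.06784 = 0.1581
Extrapolate from 32.0 m to 159.0 m: V₃ = 30.9 × (159.0/32.0)^0.1581 = 30.9 × 1.2885 = 39.8137 knots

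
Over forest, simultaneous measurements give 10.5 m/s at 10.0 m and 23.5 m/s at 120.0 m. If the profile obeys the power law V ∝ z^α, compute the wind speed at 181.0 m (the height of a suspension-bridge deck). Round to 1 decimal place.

First find α: α = ln(V₂/V₁)/ln(z₂/z₁) = ln(23.5/10.5)/ln(120.0/10.0) = 0.80563/2.48491 = 0.3242
Extrapolate from 120.0 m to 181.0 m: V₃ = 23.5 × (181.0/120.0)^0.3242 = 23.5 × 1.1425 = 26.8496 m/s

26.8 m/s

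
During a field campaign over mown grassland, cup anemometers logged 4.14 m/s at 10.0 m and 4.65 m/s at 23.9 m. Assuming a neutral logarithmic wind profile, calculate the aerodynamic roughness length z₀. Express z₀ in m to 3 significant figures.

Log law: V(z) ∝ ln(z/z₀). With r = V₁/V₂ = 4.14/4.65 = 0.89032,
r · ln(z₂/z₀) = ln(z₁/z₀) ⇒ ln z₀ = (ln z₁ − r·ln z₂)/(1 − r)
ln z₀ = (2.30259 − 0.89032×3.17388) / 0.10968 = -4.7703
z₀ = exp(-4.7703) = 0.008478 m

z₀ ≈ 0.00848 m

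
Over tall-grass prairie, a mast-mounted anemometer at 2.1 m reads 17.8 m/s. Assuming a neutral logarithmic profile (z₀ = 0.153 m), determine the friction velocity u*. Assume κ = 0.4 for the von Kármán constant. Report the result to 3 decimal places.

u* ≈ 2.718 m/s

Log law: V(z) = (u*/κ) · ln(z/z₀) ⇒ u* = κ · V / ln(z/z₀)
u* = 0.4 × 17.8 / ln(2.1/0.153) = 0.4 × 17.8 / 2.6193
   = 7.1200 / 2.6193 = 2.7183 m/s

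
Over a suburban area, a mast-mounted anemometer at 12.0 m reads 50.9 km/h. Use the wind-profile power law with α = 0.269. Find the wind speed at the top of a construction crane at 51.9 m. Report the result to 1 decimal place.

75.5 km/h

Power-law profile: V₂ = V₁ · (z₂/z₁)^α
V₂ = 50.9 × (51.9/12.0)^0.269 = 50.9 × (4.3250)^0.269
    = 50.9 × 1.4828 = 75.4741 km/h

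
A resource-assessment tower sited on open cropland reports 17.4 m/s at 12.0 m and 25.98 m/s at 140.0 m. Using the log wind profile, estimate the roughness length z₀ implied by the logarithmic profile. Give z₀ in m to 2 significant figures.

z₀ ≈ 0.082 m

Log law: V(z) ∝ ln(z/z₀). With r = V₁/V₂ = 17.4/25.98 = 0.66975,
r · ln(z₂/z₀) = ln(z₁/z₀) ⇒ ln z₀ = (ln z₁ − r·ln z₂)/(1 − r)
ln z₀ = (2.48491 − 0.66975×4.94164) / 0.33025 = -2.4973
z₀ = exp(-2.4973) = 0.08231 m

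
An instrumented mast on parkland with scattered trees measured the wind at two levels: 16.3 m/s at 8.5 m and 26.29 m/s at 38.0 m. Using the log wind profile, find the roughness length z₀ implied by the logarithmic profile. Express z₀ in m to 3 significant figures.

z₀ ≈ 0.738 m

Log law: V(z) ∝ ln(z/z₀). With r = V₁/V₂ = 16.3/26.29 = 0.62001,
r · ln(z₂/z₀) = ln(z₁/z₀) ⇒ ln z₀ = (ln z₁ − r·ln z₂)/(1 − r)
ln z₀ = (2.14007 − 0.62001×3.63759) / 0.37999 = -0.3033
z₀ = exp(-0.3033) = 0.7384 m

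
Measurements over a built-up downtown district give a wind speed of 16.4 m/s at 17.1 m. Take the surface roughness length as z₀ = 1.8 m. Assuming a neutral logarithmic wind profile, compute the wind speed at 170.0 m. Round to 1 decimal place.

Log law: V(z) ∝ ln(z/z₀), so V₂/V₁ = ln(z₂/z₀) / ln(z₁/z₀).
ln(170.0/1.8) = 4.5480, ln(17.1/1.8) = 2.2513
V₂ = 16.4 × 4.5480/2.2513 = 16.4 × 2.0202 = 33.1309 m/s

33.1 m/s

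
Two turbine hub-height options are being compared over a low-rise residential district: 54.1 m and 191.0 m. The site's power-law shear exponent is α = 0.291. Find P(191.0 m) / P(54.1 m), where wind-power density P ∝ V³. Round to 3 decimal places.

3.008

Speed ratio: V_B/V_A = (z_B/z_A)^α = (191.0/54.1)^0.291 = (3.5305)^0.291 = 1.44351
Power-density ratio: P_B/P_A = (V_B/V_A)³ = (1.44351)³ = 3.00788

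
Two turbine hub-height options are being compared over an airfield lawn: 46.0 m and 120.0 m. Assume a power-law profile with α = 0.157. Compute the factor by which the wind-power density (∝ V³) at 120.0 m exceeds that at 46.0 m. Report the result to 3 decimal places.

Speed ratio: V_B/V_A = (z_B/z_A)^α = (120.0/46.0)^0.157 = (2.6087)^0.157 = 1.16246
Power-density ratio: P_B/P_A = (V_B/V_A)³ = (1.16246)³ = 1.57085

1.571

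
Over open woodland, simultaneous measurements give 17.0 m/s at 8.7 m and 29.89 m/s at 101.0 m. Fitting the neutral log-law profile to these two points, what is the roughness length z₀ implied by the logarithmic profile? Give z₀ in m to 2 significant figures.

Log law: V(z) ∝ ln(z/z₀). With r = V₁/V₂ = 17.0/29.89 = 0.56875,
r · ln(z₂/z₀) = ln(z₁/z₀) ⇒ ln z₀ = (ln z₁ − r·ln z₂)/(1 − r)
ln z₀ = (2.16332 − 0.56875×4.61512) / 0.43125 = -1.0702
z₀ = exp(-1.0702) = 0.3429 m

z₀ ≈ 0.34 m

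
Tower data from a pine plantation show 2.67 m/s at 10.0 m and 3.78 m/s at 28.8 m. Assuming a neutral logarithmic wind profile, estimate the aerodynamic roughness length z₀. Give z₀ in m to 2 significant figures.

Log law: V(z) ∝ ln(z/z₀). With r = V₁/V₂ = 2.67/3.78 = 0.70635,
r · ln(z₂/z₀) = ln(z₁/z₀) ⇒ ln z₀ = (ln z₁ − r·ln z₂)/(1 − r)
ln z₀ = (2.30259 − 0.70635×3.36038) / 0.29365 = -0.2418
z₀ = exp(-0.2418) = 0.7852 m

z₀ ≈ 0.79 m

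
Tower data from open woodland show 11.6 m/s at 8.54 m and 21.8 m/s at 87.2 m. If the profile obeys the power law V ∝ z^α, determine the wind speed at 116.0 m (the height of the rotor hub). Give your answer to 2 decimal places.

23.56 m/s

First find α: α = ln(V₂/V₁)/ln(z₂/z₁) = ln(21.8/11.6)/ln(87.2/8.54) = 0.63090/2.32344 = 0.2715
Extrapolate from 87.2 m to 116.0 m: V₃ = 21.8 × (116.0/87.2)^0.2715 = 21.8 × 1.0806 = 23.5565 m/s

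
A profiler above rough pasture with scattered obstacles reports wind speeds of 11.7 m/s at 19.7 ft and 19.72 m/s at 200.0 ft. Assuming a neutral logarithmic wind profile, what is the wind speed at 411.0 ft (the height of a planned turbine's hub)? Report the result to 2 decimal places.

22.21 m/s

Log law: V ∝ ln(z/z₀). From the pair, with r = V₁/V₂ = 0.59331,
ln z₀ = (ln z₁ − r·ln z₂)/(1 − r) = (2.9806 − 0.59331×5.2983)/0.40669 = -0.4006 → z₀ = 0.6699 ft
V₃ = V₁ · ln(z₃/z₀)/ln(z₁/z₀) = 11.7 × 6.4192/3.3812 = 22.2124 m/s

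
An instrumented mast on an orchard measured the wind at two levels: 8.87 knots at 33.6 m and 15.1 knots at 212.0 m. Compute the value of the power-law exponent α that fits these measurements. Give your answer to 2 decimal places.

Power law: V₂/V₁ = (z₂/z₁)^α ⇒ α = ln(V₂/V₁) / ln(z₂/z₁)
α = ln(15.1/8.87) / ln(212.0/33.6) = ln(1.7024) / ln(6.3095)
  = 0.53202 / 1.84206 = 0.28882

α ≈ 0.29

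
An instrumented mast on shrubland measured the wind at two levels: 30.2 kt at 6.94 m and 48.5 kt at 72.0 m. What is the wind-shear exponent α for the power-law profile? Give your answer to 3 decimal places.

α ≈ 0.203

Power law: V₂/V₁ = (z₂/z₁)^α ⇒ α = ln(V₂/V₁) / ln(z₂/z₁)
α = ln(48.5/30.2) / ln(72.0/6.94) = ln(1.6060) / ln(10.3746)
  = 0.47372 / 2.33936 = 0.20250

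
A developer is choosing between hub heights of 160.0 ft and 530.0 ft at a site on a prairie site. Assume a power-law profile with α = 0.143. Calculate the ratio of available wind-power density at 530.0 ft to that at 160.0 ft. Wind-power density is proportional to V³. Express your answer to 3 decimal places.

1.672

Speed ratio: V_B/V_A = (z_B/z_A)^α = (530.0/160.0)^0.143 = (3.3125)^0.143 = 1.18681
Power-density ratio: P_B/P_A = (V_B/V_A)³ = (1.18681)³ = 1.67166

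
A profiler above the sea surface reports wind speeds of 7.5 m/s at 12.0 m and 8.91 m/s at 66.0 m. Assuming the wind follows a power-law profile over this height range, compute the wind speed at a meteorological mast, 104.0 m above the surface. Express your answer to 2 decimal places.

9.33 m/s

First find α: α = ln(V₂/V₁)/ln(z₂/z₁) = ln(8.91/7.5)/ln(66.0/12.0) = 0.17227/1.70475 = 0.1011
Extrapolate from 66.0 m to 104.0 m: V₃ = 8.91 × (104.0/66.0)^0.1011 = 8.91 × 1.0470 = 9.3290 m/s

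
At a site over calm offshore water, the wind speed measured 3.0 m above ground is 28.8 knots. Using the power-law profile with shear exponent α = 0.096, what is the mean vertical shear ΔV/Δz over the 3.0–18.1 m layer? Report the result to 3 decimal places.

Power law: V₂ = V₁ · (z₂/z₁)^α = 28.8 × (6.0333)^0.096 = 34.2236 knots
ΔV/Δz = (34.2236 − 28.8)/(18.1 − 3.0) = 5.4236/15.1000 = 0.35918 knots/m

0.359 knots/m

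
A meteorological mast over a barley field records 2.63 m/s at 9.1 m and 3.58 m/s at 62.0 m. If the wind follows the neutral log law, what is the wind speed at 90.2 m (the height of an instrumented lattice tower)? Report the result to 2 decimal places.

3.77 m/s

Log law: V ∝ ln(z/z₀). From the pair, with r = V₁/V₂ = 0.73464,
ln z₀ = (ln z₁ − r·ln z₂)/(1 − r) = (2.2083 − 0.73464×4.1271)/0.26536 = -3.1039 → z₀ = 0.04487 m
V₃ = V₁ · ln(z₃/z₀)/ln(z₁/z₀) = 2.63 × 7.6060/5.3122 = 3.7656 m/s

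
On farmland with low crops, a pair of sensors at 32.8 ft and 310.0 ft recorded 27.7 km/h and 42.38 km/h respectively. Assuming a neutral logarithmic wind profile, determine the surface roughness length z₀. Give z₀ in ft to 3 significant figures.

Log law: V(z) ∝ ln(z/z₀). With r = V₁/V₂ = 27.7/42.38 = 0.65361,
r · ln(z₂/z₀) = ln(z₁/z₀) ⇒ ln z₀ = (ln z₁ − r·ln z₂)/(1 − r)
ln z₀ = (3.49043 − 0.65361×5.73657) / 0.34639 = -0.7479
z₀ = exp(-0.7479) = 0.4734 ft

z₀ ≈ 0.473 ft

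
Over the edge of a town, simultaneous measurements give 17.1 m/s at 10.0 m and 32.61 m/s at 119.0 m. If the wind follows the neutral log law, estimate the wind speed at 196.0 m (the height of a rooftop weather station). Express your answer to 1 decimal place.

35.7 m/s

Log law: V ∝ ln(z/z₀). From the pair, with r = V₁/V₂ = 0.52438,
ln z₀ = (ln z₁ − r·ln z₂)/(1 − r) = (2.3026 − 0.52438×4.7791)/0.47562 = -0.4278 → z₀ = 0.6519 m
V₃ = V₁ · ln(z₃/z₀)/ln(z₁/z₀) = 17.1 × 5.7059/2.7304 = 35.7351 m/s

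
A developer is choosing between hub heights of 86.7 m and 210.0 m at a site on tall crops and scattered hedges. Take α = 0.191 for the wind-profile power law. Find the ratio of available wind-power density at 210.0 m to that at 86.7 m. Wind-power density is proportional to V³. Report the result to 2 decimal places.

1.66

Speed ratio: V_B/V_A = (z_B/z_A)^α = (210.0/86.7)^0.191 = (2.4221)^0.191 = 1.18408
Power-density ratio: P_B/P_A = (V_B/V_A)³ = (1.18408)³ = 1.66015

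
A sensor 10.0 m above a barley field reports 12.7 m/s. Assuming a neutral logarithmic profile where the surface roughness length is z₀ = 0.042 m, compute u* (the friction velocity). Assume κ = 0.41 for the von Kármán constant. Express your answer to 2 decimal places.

u* ≈ 0.95 m/s

Log law: V(z) = (u*/κ) · ln(z/z₀) ⇒ u* = κ · V / ln(z/z₀)
u* = 0.41 × 12.7 / ln(10.0/0.042) = 0.41 × 12.7 / 5.4727
   = 5.2070 / 5.4727 = 0.9515 m/s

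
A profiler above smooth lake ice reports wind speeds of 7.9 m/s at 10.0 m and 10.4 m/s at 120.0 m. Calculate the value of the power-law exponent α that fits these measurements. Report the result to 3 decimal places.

Power law: V₂/V₁ = (z₂/z₁)^α ⇒ α = ln(V₂/V₁) / ln(z₂/z₁)
α = ln(10.4/7.9) / ln(120.0/10.0) = ln(1.3165) / ln(12.0000)
  = 0.27494 / 2.48491 = 0.11065

α ≈ 0.111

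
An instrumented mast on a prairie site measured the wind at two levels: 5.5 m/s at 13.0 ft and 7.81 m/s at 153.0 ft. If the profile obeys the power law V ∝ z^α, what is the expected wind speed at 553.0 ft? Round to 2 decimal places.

First find α: α = ln(V₂/V₁)/ln(z₂/z₁) = ln(7.81/5.5)/ln(153.0/13.0) = 0.35066/2.46549 = 0.1422
Extrapolate from 153.0 ft to 553.0 ft: V₃ = 7.81 × (553.0/153.0)^0.1422 = 7.81 × 1.2005 = 9.3760 m/s

9.38 m/s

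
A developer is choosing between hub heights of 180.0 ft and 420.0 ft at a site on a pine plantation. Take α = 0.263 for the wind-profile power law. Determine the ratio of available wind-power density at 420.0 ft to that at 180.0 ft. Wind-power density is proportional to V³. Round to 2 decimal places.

Speed ratio: V_B/V_A = (z_B/z_A)^α = (420.0/180.0)^0.263 = (2.3333)^0.263 = 1.24962
Power-density ratio: P_B/P_A = (V_B/V_A)³ = (1.24962)³ = 1.95134

1.95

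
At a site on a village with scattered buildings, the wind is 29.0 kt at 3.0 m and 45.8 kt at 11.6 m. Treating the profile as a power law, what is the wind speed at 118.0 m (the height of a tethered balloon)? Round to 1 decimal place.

First find α: α = ln(V₂/V₁)/ln(z₂/z₁) = ln(45.8/29.0)/ln(11.6/3.0) = 0.45699/1.35239 = 0.3379
Extrapolate from 11.6 m to 118.0 m: V₃ = 45.8 × (118.0/11.6)^0.3379 = 45.8 × 2.1899 = 100.2963 kt

100.3 kt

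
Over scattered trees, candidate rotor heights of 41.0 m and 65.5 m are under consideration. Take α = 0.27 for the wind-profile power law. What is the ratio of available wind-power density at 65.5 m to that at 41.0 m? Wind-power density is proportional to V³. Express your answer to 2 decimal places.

Speed ratio: V_B/V_A = (z_B/z_A)^α = (65.5/41.0)^0.27 = (1.5976)^0.27 = 1.13484
Power-density ratio: P_B/P_A = (V_B/V_A)³ = (1.13484)³ = 1.46151

1.46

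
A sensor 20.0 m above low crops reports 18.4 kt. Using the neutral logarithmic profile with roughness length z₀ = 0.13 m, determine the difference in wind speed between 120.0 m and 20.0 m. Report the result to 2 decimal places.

6.55 kt

Log law: V₂ = V₁ · ln(z₂/z₀)/ln(z₁/z₀) = 18.4 × 6.8277/5.0360 = 24.9466 kt
ΔV = 24.9466 − 18.4 = 6.5466 kt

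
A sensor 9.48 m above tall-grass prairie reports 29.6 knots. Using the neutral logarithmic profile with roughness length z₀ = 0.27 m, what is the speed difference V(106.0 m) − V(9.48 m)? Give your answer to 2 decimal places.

20.08 knots

Log law: V₂ = V₁ · ln(z₂/z₀)/ln(z₁/z₀) = 29.6 × 5.9728/3.5585 = 49.6819 knots
ΔV = 49.6819 − 29.6 = 20.0819 knots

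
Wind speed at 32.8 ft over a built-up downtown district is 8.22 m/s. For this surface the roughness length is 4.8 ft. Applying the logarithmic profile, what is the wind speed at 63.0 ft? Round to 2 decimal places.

11.01 m/s

Log law: V(z) ∝ ln(z/z₀), so V₂/V₁ = ln(z₂/z₀) / ln(z₁/z₀).
ln(63.0/4.8) = 2.5745, ln(32.8/4.8) = 1.9218
V₂ = 8.22 × 2.5745/1.9218 = 8.22 × 1.3396 = 11.0118 m/s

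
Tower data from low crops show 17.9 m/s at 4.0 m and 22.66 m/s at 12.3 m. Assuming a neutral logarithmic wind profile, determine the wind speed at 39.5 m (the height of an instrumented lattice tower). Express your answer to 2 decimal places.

27.60 m/s

Log law: V ∝ ln(z/z₀). From the pair, with r = V₁/V₂ = 0.78994,
ln z₀ = (ln z₁ − r·ln z₂)/(1 − r) = (1.3863 − 0.78994×2.5096)/0.21006 = -2.8379 → z₀ = 0.05855 m
V₃ = V₁ · ln(z₃/z₀)/ln(z₁/z₀) = 17.9 × 6.5142/4.2242 = 27.6039 m/s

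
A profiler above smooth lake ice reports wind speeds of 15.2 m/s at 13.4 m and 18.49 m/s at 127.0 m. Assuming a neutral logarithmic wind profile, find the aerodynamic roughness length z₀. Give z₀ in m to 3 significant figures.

z₀ ≈ 0.000412 m

Log law: V(z) ∝ ln(z/z₀). With r = V₁/V₂ = 15.2/18.49 = 0.82207,
r · ln(z₂/z₀) = ln(z₁/z₀) ⇒ ln z₀ = (ln z₁ − r·ln z₂)/(1 − r)
ln z₀ = (2.59525 − 0.82207×4.84419) / 0.17793 = -7.7949
z₀ = exp(-7.7949) = 0.0004118 m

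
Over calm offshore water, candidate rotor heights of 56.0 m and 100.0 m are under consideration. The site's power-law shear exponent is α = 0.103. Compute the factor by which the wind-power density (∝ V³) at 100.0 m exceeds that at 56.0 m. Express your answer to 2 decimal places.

Speed ratio: V_B/V_A = (z_B/z_A)^α = (100.0/56.0)^0.103 = (1.7857)^0.103 = 1.06154
Power-density ratio: P_B/P_A = (V_B/V_A)³ = (1.06154)³ = 1.19622

1.20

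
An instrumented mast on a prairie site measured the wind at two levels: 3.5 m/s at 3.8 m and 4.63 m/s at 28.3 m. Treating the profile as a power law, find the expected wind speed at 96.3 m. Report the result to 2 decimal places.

5.49 m/s

First find α: α = ln(V₂/V₁)/ln(z₂/z₁) = ln(4.63/3.5)/ln(28.3/3.8) = 0.27979/2.00786 = 0.1393
Extrapolate from 28.3 m to 96.3 m: V₃ = 4.63 × (96.3/28.3)^0.1393 = 4.63 × 1.1861 = 5.4915 m/s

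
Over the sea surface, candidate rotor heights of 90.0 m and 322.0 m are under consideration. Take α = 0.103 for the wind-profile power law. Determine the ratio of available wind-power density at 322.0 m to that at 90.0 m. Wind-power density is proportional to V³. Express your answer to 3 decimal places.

Speed ratio: V_B/V_A = (z_B/z_A)^α = (322.0/90.0)^0.103 = (3.5778)^0.103 = 1.14031
Power-density ratio: P_B/P_A = (V_B/V_A)³ = (1.14031)³ = 1.48275

1.483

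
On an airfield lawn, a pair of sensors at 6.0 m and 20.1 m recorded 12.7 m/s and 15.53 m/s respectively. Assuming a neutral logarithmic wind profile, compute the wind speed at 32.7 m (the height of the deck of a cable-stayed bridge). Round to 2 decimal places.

16.67 m/s

Log law: V ∝ ln(z/z₀). From the pair, with r = V₁/V₂ = 0.81777,
ln z₀ = (ln z₁ − r·ln z₂)/(1 − r) = (1.7918 − 0.81777×3.0007)/0.18223 = -3.6336 → z₀ = 0.02642 m
V₃ = V₁ · ln(z₃/z₀)/ln(z₁/z₀) = 12.7 × 7.1210/5.4254 = 16.6692 m/s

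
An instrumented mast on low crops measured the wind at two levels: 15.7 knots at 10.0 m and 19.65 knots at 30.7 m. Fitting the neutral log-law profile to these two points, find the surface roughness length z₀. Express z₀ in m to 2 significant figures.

Log law: V(z) ∝ ln(z/z₀). With r = V₁/V₂ = 15.7/19.65 = 0.79898,
r · ln(z₂/z₀) = ln(z₁/z₀) ⇒ ln z₀ = (ln z₁ − r·ln z₂)/(1 − r)
ln z₀ = (2.30259 − 0.79898×3.42426) / 0.20102 = -2.1557
z₀ = exp(-2.1557) = 0.1158 m

z₀ ≈ 0.12 m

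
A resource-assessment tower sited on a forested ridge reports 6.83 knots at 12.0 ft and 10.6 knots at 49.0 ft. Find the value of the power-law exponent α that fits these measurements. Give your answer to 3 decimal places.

α ≈ 0.312

Power law: V₂/V₁ = (z₂/z₁)^α ⇒ α = ln(V₂/V₁) / ln(z₂/z₁)
α = ln(10.6/6.83) / ln(49.0/12.0) = ln(1.5520) / ln(4.0833)
  = 0.43953 / 1.40691 = 0.31241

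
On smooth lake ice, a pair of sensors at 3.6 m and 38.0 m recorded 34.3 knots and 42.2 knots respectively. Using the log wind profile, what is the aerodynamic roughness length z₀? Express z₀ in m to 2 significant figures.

z₀ ≈ 0.00013 m

Log law: V(z) ∝ ln(z/z₀). With r = V₁/V₂ = 34.3/42.2 = 0.81280,
r · ln(z₂/z₀) = ln(z₁/z₀) ⇒ ln z₀ = (ln z₁ − r·ln z₂)/(1 − r)
ln z₀ = (1.28093 − 0.81280×3.63759) / 0.18720 = -8.9511
z₀ = exp(-8.9511) = 0.0001296 m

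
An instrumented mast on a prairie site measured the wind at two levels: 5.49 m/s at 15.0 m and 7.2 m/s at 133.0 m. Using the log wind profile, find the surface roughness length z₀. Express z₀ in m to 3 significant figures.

Log law: V(z) ∝ ln(z/z₀). With r = V₁/V₂ = 5.49/7.2 = 0.76250,
r · ln(z₂/z₀) = ln(z₁/z₀) ⇒ ln z₀ = (ln z₁ − r·ln z₂)/(1 − r)
ln z₀ = (2.70805 − 0.76250×4.89035) / 0.23750 = -4.2983
z₀ = exp(-4.2983) = 0.01359 m

z₀ ≈ 0.0136 m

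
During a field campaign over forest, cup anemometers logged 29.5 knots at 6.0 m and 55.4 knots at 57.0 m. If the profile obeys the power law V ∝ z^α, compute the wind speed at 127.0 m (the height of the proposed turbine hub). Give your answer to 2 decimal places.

69.33 knots

First find α: α = ln(V₂/V₁)/ln(z₂/z₁) = ln(55.4/29.5)/ln(57.0/6.0) = 0.63019/2.25129 = 0.2799
Extrapolate from 57.0 m to 127.0 m: V₃ = 55.4 × (127.0/57.0)^0.2799 = 55.4 × 1.2514 = 69.3271 knots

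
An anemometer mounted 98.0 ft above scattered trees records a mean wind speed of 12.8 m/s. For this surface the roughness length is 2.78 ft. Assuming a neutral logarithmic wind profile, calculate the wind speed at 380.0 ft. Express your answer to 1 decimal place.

17.7 m/s

Log law: V(z) ∝ ln(z/z₀), so V₂/V₁ = ln(z₂/z₀) / ln(z₁/z₀).
ln(380.0/2.78) = 4.9177, ln(98.0/2.78) = 3.5625
V₂ = 12.8 × 4.9177/3.5625 = 12.8 × 1.3804 = 17.6692 m/s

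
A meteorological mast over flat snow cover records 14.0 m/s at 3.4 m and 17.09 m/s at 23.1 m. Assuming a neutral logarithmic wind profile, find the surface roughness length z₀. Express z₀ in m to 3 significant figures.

z₀ ≈ 0.000577 m

Log law: V(z) ∝ ln(z/z₀). With r = V₁/V₂ = 14.0/17.09 = 0.81919,
r · ln(z₂/z₀) = ln(z₁/z₀) ⇒ ln z₀ = (ln z₁ − r·ln z₂)/(1 − r)
ln z₀ = (1.22378 − 0.81919×3.13983) / 0.18081 = -7.4574
z₀ = exp(-7.4574) = 0.0005772 m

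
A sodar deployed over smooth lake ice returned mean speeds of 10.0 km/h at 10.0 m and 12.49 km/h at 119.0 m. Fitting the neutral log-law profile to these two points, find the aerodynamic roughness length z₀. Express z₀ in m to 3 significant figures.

z₀ ≈ 0.000479 m

Log law: V(z) ∝ ln(z/z₀). With r = V₁/V₂ = 10.0/12.49 = 0.80064,
r · ln(z₂/z₀) = ln(z₁/z₀) ⇒ ln z₀ = (ln z₁ − r·ln z₂)/(1 − r)
ln z₀ = (2.30259 − 0.80064×4.77912) / 0.19936 = -7.6434
z₀ = exp(-7.6434) = 0.0004792 m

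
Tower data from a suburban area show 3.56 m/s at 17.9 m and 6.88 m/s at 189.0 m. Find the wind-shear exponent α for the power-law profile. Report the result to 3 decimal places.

Power law: V₂/V₁ = (z₂/z₁)^α ⇒ α = ln(V₂/V₁) / ln(z₂/z₁)
α = ln(6.88/3.56) / ln(189.0/17.9) = ln(1.9326) / ln(10.5587)
  = 0.65886 / 2.35695 = 0.27954

α ≈ 0.280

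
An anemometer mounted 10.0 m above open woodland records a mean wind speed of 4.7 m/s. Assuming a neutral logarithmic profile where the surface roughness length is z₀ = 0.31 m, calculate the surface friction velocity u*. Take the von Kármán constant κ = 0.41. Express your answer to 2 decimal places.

Log law: V(z) = (u*/κ) · ln(z/z₀) ⇒ u* = κ · V / ln(z/z₀)
u* = 0.41 × 4.7 / ln(10.0/0.31) = 0.41 × 4.7 / 3.4738
   = 1.9270 / 3.4738 = 0.5547 m/s

u* ≈ 0.55 m/s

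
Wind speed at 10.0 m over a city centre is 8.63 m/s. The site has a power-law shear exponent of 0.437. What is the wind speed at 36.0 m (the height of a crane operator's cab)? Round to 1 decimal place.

15.1 m/s

Power-law profile: V₂ = V₁ · (z₂/z₁)^α
V₂ = 8.63 × (36.0/10.0)^0.437 = 8.63 × (3.6000)^0.437
    = 8.63 × 1.7503 = 15.1048 m/s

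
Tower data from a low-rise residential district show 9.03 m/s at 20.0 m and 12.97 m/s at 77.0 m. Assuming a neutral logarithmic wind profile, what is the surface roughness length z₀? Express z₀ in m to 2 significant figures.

Log law: V(z) ∝ ln(z/z₀). With r = V₁/V₂ = 9.03/12.97 = 0.69622,
r · ln(z₂/z₀) = ln(z₁/z₀) ⇒ ln z₀ = (ln z₁ − r·ln z₂)/(1 − r)
ln z₀ = (2.99573 − 0.69622×4.34381) / 0.30378 = -0.0939
z₀ = exp(-0.0939) = 0.9104 m

z₀ ≈ 0.91 m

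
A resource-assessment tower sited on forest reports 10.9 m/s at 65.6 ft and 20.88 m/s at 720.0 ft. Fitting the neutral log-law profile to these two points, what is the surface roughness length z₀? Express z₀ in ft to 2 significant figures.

Log law: V(z) ∝ ln(z/z₀). With r = V₁/V₂ = 10.9/20.88 = 0.52203,
r · ln(z₂/z₀) = ln(z₁/z₀) ⇒ ln z₀ = (ln z₁ − r·ln z₂)/(1 − r)
ln z₀ = (4.18358 − 0.52203×6.57925) / 0.47797 = 1.5671
z₀ = exp(1.5671) = 4.793 ft

z₀ ≈ 4.8 ft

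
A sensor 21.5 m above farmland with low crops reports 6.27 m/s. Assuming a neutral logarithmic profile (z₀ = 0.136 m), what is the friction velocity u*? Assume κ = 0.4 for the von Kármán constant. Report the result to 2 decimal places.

u* ≈ 0.50 m/s

Log law: V(z) = (u*/κ) · ln(z/z₀) ⇒ u* = κ · V / ln(z/z₀)
u* = 0.4 × 6.27 / ln(21.5/0.136) = 0.4 × 6.27 / 5.0632
   = 2.5080 / 5.0632 = 0.4953 m/s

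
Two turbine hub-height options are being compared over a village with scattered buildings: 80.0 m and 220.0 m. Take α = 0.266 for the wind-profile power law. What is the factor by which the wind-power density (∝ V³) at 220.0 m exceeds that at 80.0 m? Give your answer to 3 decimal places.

2.242

Speed ratio: V_B/V_A = (z_B/z_A)^α = (220.0/80.0)^0.266 = (2.7500)^0.266 = 1.30877
Power-density ratio: P_B/P_A = (V_B/V_A)³ = (1.30877)³ = 2.24175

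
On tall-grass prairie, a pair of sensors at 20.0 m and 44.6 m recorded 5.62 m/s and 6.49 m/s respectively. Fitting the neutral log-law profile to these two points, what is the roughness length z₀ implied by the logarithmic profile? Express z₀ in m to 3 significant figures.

Log law: V(z) ∝ ln(z/z₀). With r = V₁/V₂ = 5.62/6.49 = 0.86595,
r · ln(z₂/z₀) = ln(z₁/z₀) ⇒ ln z₀ = (ln z₁ − r·ln z₂)/(1 − r)
ln z₀ = (2.99573 − 0.86595×3.79773) / 0.13405 = -2.1850
z₀ = exp(-2.1850) = 0.1125 m

z₀ ≈ 0.112 m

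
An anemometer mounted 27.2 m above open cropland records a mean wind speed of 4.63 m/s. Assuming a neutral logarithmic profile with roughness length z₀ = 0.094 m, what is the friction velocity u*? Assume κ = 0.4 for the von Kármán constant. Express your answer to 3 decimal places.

u* ≈ 0.327 m/s

Log law: V(z) = (u*/κ) · ln(z/z₀) ⇒ u* = κ · V / ln(z/z₀)
u* = 0.4 × 4.63 / ln(27.2/0.094) = 0.4 × 4.63 / 5.6677
   = 1.8520 / 5.6677 = 0.3268 m/s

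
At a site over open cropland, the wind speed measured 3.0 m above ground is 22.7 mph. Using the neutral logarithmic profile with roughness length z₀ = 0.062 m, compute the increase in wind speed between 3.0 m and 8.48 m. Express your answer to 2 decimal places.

6.08 mph

Log law: V₂ = V₁ · ln(z₂/z₀)/ln(z₁/z₀) = 22.7 × 4.9183/3.8792 = 28.7805 mph
ΔV = 28.7805 − 22.7 = 6.0805 mph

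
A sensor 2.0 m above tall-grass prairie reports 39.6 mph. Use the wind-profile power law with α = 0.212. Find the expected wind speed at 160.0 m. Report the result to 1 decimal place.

Power-law profile: V₂ = V₁ · (z₂/z₁)^α
V₂ = 39.6 × (160.0/2.0)^0.212 = 39.6 × (80.0000)^0.212
    = 39.6 × 2.5319 = 100.2652 mph

100.3 mph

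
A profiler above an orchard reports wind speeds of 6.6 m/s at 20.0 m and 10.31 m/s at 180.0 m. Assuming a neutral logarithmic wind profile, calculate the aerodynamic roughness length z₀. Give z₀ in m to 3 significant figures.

z₀ ≈ 0.401 m

Log law: V(z) ∝ ln(z/z₀). With r = V₁/V₂ = 6.6/10.31 = 0.64016,
r · ln(z₂/z₀) = ln(z₁/z₀) ⇒ ln z₀ = (ln z₁ − r·ln z₂)/(1 − r)
ln z₀ = (2.99573 − 0.64016×5.19296) / 0.35984 = -0.9131
z₀ = exp(-0.9131) = 0.4013 m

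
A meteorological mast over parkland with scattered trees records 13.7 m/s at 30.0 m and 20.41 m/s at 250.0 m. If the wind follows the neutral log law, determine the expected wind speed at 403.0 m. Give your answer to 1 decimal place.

Log law: V ∝ ln(z/z₀). From the pair, with r = V₁/V₂ = 0.67124,
ln z₀ = (ln z₁ − r·ln z₂)/(1 − r) = (3.4012 − 0.67124×5.5215)/0.32876 = -0.9278 → z₀ = 0.3954 m
V₃ = V₁ · ln(z₃/z₀)/ln(z₁/z₀) = 13.7 × 6.9267/4.3290 = 21.9211 m/s

21.9 m/s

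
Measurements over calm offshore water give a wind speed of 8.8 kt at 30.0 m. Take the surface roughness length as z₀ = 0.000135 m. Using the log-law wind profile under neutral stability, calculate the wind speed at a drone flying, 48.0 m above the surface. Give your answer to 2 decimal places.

9.14 kt

Log law: V(z) ∝ ln(z/z₀), so V₂/V₁ = ln(z₂/z₀) / ln(z₁/z₀).
ln(48.0/0.000135) = 12.7814, ln(30.0/0.000135) = 12.3114
V₂ = 8.8 × 12.7814/12.3114 = 8.8 × 1.0382 = 9.1360 kt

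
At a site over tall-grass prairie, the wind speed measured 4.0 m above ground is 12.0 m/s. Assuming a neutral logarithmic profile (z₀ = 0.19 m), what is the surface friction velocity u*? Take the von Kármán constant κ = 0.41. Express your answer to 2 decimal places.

u* ≈ 1.61 m/s

Log law: V(z) = (u*/κ) · ln(z/z₀) ⇒ u* = κ · V / ln(z/z₀)
u* = 0.41 × 12.0 / ln(4.0/0.19) = 0.41 × 12.0 / 3.0470
   = 4.9200 / 3.0470 = 1.6147 m/s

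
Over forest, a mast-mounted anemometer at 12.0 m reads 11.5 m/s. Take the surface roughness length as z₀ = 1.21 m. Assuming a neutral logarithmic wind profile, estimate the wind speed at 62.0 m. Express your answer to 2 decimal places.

Log law: V(z) ∝ ln(z/z₀), so V₂/V₁ = ln(z₂/z₀) / ln(z₁/z₀).
ln(62.0/1.21) = 3.9365, ln(12.0/1.21) = 2.2943
V₂ = 11.5 × 3.9365/2.2943 = 11.5 × 1.7158 = 19.7316 m/s

19.73 m/s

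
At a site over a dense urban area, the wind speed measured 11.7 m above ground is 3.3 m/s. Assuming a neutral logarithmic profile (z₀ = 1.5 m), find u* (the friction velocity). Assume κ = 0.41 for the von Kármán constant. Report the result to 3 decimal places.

u* ≈ 0.659 m/s

Log law: V(z) = (u*/κ) · ln(z/z₀) ⇒ u* = κ · V / ln(z/z₀)
u* = 0.41 × 3.3 / ln(11.7/1.5) = 0.41 × 3.3 / 2.0541
   = 1.3530 / 2.0541 = 0.6587 m/s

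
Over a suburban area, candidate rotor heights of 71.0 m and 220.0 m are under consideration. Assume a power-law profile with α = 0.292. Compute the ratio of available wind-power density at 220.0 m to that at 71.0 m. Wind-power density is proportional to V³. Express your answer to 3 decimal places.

Speed ratio: V_B/V_A = (z_B/z_A)^α = (220.0/71.0)^0.292 = (3.0986)^0.292 = 1.39130
Power-density ratio: P_B/P_A = (V_B/V_A)³ = (1.39130)³ = 2.69315

2.693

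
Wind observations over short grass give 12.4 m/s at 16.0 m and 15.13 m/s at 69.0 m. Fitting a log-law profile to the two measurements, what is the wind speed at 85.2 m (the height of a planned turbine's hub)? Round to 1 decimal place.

15.5 m/s

Log law: V ∝ ln(z/z₀). From the pair, with r = V₁/V₂ = 0.81956,
ln z₀ = (ln z₁ − r·ln z₂)/(1 − r) = (2.7726 − 0.81956×4.2341)/0.18044 = -3.8658 → z₀ = 0.02095 m
V₃ = V₁ · ln(z₃/z₀)/ln(z₁/z₀) = 12.4 × 8.3108/6.6384 = 15.5239 m/s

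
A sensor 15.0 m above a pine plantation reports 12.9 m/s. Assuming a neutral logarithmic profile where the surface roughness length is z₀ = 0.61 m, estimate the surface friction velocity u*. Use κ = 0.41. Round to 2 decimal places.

Log law: V(z) = (u*/κ) · ln(z/z₀) ⇒ u* = κ · V / ln(z/z₀)
u* = 0.41 × 12.9 / ln(15.0/0.61) = 0.41 × 12.9 / 3.2023
   = 5.2890 / 3.2023 = 1.6516 m/s

u* ≈ 1.65 m/s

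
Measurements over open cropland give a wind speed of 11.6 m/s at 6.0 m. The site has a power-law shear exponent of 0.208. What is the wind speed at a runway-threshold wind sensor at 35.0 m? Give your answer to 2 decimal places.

16.74 m/s

Power-law profile: V₂ = V₁ · (z₂/z₁)^α
V₂ = 11.6 × (35.0/6.0)^0.208 = 11.6 × (5.8333)^0.208
    = 11.6 × 1.4431 = 16.7405 m/s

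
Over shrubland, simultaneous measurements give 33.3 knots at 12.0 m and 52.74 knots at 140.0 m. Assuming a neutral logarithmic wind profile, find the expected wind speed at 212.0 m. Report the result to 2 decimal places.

Log law: V ∝ ln(z/z₀). From the pair, with r = V₁/V₂ = 0.63140,
ln z₀ = (ln z₁ − r·ln z₂)/(1 − r) = (2.4849 − 0.63140×4.9416)/0.36860 = -1.7234 → z₀ = 0.1785 m
V₃ = V₁ · ln(z₃/z₀)/ln(z₁/z₀) = 33.3 × 7.0800/4.2083 = 56.0234 knots

56.02 knots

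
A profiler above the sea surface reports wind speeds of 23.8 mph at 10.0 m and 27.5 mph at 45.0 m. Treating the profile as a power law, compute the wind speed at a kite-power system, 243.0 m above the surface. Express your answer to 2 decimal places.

First find α: α = ln(V₂/V₁)/ln(z₂/z₁) = ln(27.5/23.8)/ln(45.0/10.0) = 0.14450/1.50408 = 0.0961
Extrapolate from 45.0 m to 243.0 m: V₃ = 27.5 × (243.0/45.0)^0.0961 = 27.5 × 1.1759 = 32.3367 mph

32.34 mph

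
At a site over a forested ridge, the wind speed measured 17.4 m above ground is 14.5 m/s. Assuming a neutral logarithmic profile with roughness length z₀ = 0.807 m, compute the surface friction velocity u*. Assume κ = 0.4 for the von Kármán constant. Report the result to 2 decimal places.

u* ≈ 1.89 m/s

Log law: V(z) = (u*/κ) · ln(z/z₀) ⇒ u* = κ · V / ln(z/z₀)
u* = 0.4 × 14.5 / ln(17.4/0.807) = 0.4 × 14.5 / 3.0709
   = 5.8000 / 3.0709 = 1.8887 m/s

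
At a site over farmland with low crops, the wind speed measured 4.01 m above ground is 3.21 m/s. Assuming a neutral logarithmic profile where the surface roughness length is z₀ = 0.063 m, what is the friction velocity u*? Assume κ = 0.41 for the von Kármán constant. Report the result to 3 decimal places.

u* ≈ 0.317 m/s

Log law: V(z) = (u*/κ) · ln(z/z₀) ⇒ u* = κ · V / ln(z/z₀)
u* = 0.41 × 3.21 / ln(4.01/0.063) = 0.41 × 3.21 / 4.1534
   = 1.3161 / 4.1534 = 0.3169 m/s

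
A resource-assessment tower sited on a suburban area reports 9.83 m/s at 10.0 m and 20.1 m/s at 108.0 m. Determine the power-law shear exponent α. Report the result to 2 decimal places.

α ≈ 0.30

Power law: V₂/V₁ = (z₂/z₁)^α ⇒ α = ln(V₂/V₁) / ln(z₂/z₁)
α = ln(20.1/9.83) / ln(108.0/10.0) = ln(2.0448) / ln(10.8000)
  = 0.71528 / 2.37955 = 0.30060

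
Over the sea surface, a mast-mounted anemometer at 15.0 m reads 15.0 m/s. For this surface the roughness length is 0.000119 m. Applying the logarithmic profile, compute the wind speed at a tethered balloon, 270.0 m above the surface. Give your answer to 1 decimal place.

Log law: V(z) ∝ ln(z/z₀), so V₂/V₁ = ln(z₂/z₀) / ln(z₁/z₀).
ln(270.0/0.000119) = 14.6348, ln(15.0/0.000119) = 11.7444
V₂ = 15.0 × 14.6348/11.7444 = 15.0 × 1.2461 = 18.6916 m/s

18.7 m/s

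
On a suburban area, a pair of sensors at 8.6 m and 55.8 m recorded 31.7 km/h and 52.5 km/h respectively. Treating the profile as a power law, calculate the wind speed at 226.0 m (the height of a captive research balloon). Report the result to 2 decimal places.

76.57 km/h

First find α: α = ln(V₂/V₁)/ln(z₂/z₁) = ln(52.5/31.7)/ln(55.8/8.6) = 0.50450/1.87001 = 0.2698
Extrapolate from 55.8 m to 226.0 m: V₃ = 52.5 × (226.0/55.8)^0.2698 = 52.5 × 1.4584 = 76.5676 km/h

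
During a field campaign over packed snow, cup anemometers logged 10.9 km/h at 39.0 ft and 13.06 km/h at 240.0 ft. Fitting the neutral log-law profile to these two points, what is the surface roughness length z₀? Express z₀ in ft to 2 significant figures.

z₀ ≈ 0.0041 ft

Log law: V(z) ∝ ln(z/z₀). With r = V₁/V₂ = 10.9/13.06 = 0.83461,
r · ln(z₂/z₀) = ln(z₁/z₀) ⇒ ln z₀ = (ln z₁ − r·ln z₂)/(1 − r)
ln z₀ = (3.66356 − 0.83461×5.48064) / 0.16539 = -5.5059
z₀ = exp(-5.5059) = 0.004063 ft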